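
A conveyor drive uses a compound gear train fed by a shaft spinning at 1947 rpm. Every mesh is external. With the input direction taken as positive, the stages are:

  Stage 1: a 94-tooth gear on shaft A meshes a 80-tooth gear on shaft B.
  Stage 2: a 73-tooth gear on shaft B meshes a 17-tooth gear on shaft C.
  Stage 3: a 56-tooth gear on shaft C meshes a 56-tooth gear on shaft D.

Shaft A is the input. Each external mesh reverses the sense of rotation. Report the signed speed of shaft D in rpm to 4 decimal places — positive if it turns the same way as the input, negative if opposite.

Stage 1 [94T→80T]: ω = 1947.0000×94/80 = 2287.7250 rpm, dir flips to −; running = −2287.7250
Stage 2 [73T→17T]: ω = 2287.7250×73/17 = 9823.7603 rpm, dir flips to +; running = +9823.7603
Stage 3 [56T→56T]: ω = 9823.7603×56/56 = 9823.7603 rpm, dir flips to −; running = −9823.7603

-9823.7603 rpm (opposite to input, |ω| = 9823.7603 rpm)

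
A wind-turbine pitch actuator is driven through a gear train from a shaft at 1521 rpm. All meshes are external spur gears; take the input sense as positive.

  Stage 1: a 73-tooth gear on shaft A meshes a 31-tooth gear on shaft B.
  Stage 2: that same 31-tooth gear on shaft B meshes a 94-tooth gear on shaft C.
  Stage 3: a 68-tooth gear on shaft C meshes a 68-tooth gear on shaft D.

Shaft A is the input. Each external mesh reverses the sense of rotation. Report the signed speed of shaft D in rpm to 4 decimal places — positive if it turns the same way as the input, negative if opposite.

-1181.2021 rpm (opposite to input, |ω| = 1181.2021 rpm)

Stage 1 [73T→31T]: ω = 1521.0000×73/31 = 3581.7097 rpm, dir flips to −; running = −3581.7097
Stage 2 [31T→94T]: ω = 3581.7097×31/94 = 1181.2021 rpm, dir flips to +; running = +1181.2021
Stage 3 [68T→68T]: ω = 1181.2021×68/68 = 1181.2021 rpm, dir flips to −; running = −1181.2021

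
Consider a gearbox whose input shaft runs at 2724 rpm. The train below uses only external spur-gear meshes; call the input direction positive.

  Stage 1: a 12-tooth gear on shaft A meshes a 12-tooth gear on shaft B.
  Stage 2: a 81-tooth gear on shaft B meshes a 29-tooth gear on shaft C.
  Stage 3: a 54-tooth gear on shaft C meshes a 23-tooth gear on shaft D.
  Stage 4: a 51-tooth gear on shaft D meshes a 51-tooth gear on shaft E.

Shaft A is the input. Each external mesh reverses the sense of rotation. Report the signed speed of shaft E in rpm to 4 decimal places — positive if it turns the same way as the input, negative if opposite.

+17863.2324 rpm (same as input, |ω| = 17863.2324 rpm)

Stage 1 [12T→12T]: ω = 2724.0000×12/12 = 2724.0000 rpm, dir flips to −; running = −2724.0000
Stage 2 [81T→29T]: ω = 2724.0000×81/29 = 7608.4138 rpm, dir flips to +; running = +7608.4138
Stage 3 [54T→23T]: ω = 7608.4138×54/23 = 17863.2324 rpm, dir flips to −; running = −17863.2324
Stage 4 [51T→51T]: ω = 17863.2324×51/51 = 17863.2324 rpm, dir flips to +; running = +17863.2324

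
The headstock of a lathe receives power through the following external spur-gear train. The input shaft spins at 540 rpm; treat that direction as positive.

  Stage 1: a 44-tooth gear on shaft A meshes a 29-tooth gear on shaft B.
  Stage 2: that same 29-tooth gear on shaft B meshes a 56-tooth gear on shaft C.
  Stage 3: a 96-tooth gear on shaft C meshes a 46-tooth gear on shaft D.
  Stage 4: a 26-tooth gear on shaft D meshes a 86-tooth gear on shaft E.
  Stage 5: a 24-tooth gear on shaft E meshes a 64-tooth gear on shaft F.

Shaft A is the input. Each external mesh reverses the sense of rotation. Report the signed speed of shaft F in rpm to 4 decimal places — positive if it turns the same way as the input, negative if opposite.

Stage 1 [44T→29T]: ω = 540.0000×44/29 = 819.3103 rpm, dir flips to −; running = −819.3103
Stage 2 [29T→56T]: ω = 819.3103×29/56 = 424.2857 rpm, dir flips to +; running = +424.2857
Stage 3 [96T→46T]: ω = 424.2857×96/46 = 885.4658 rpm, dir flips to −; running = −885.4658
Stage 4 [26T→86T]: ω = 885.4658×26/86 = 267.6990 rpm, dir flips to +; running = +267.6990
Stage 5 [24T→64T]: ω = 267.6990×24/64 = 100.3871 rpm, dir flips to −; running = −100.3871

-100.3871 rpm (opposite to input, |ω| = 100.3871 rpm)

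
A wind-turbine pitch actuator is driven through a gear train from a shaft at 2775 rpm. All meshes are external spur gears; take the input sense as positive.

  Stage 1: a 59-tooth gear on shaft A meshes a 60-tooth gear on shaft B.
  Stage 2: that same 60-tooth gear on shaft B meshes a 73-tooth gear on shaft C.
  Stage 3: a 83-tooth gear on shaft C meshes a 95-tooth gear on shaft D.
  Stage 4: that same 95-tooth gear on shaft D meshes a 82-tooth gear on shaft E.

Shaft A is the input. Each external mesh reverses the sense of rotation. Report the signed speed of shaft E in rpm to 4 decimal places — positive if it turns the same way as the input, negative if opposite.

Stage 1 [59T→60T]: ω = 2775.0000×59/60 = 2728.7500 rpm, dir flips to −; running = −2728.7500
Stage 2 [60T→73T]: ω = 2728.7500×60/73 = 2242.8082 rpm, dir flips to +; running = +2242.8082
Stage 3 [83T→95T]: ω = 2242.8082×83/95 = 1959.5061 rpm, dir flips to −; running = −1959.5061
Stage 4 [95T→82T]: ω = 1959.5061×95/82 = 2270.1595 rpm, dir flips to +; running = +2270.1595

+2270.1595 rpm (same as input, |ω| = 2270.1595 rpm)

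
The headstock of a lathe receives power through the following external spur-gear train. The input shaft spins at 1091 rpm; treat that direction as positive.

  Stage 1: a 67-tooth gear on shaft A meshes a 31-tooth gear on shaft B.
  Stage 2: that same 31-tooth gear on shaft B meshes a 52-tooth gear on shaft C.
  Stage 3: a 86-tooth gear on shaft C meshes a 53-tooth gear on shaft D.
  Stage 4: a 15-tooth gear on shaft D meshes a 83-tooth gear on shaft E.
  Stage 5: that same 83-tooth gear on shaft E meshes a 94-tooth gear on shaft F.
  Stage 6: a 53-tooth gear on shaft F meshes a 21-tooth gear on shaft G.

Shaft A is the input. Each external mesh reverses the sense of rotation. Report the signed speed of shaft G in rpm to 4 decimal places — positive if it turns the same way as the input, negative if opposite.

Stage 1 [67T→31T]: ω = 1091.0000×67/31 = 2357.9677 rpm, dir flips to −; running = −2357.9677
Stage 2 [31T→52T]: ω = 2357.9677×31/52 = 1405.7115 rpm, dir flips to +; running = +1405.7115
Stage 3 [86T→53T]: ω = 1405.7115×86/53 = 2280.9659 rpm, dir flips to −; running = −2280.9659
Stage 4 [15T→83T]: ω = 2280.9659×15/83 = 412.2228 rpm, dir flips to +; running = +412.2228
Stage 5 [83T→94T]: ω = 412.2228×83/94 = 363.9839 rpm, dir flips to −; running = −363.9839
Stage 6 [53T→21T]: ω = 363.9839×53/21 = 918.6261 rpm, dir flips to +; running = +918.6261

+918.6261 rpm (same as input, |ω| = 918.6261 rpm)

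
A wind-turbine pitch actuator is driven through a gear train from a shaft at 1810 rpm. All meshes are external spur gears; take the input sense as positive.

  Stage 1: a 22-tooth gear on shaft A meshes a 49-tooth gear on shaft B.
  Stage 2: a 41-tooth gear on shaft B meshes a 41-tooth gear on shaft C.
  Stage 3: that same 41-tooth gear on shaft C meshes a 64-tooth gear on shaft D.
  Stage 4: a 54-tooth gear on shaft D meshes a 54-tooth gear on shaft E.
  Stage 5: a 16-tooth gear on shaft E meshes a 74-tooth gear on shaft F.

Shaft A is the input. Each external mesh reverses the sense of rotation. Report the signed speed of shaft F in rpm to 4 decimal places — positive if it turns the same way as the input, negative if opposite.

Stage 1 [22T→49T]: ω = 1810.0000×22/49 = 812.6531 rpm, dir flips to −; running = −812.6531
Stage 2 [41T→41T]: ω = 812.6531×41/41 = 812.6531 rpm, dir flips to +; running = +812.6531
Stage 3 [41T→64T]: ω = 812.6531×41/64 = 520.6059 rpm, dir flips to −; running = −520.6059
Stage 4 [54T→54T]: ω = 520.6059×54/54 = 520.6059 rpm, dir flips to +; running = +520.6059
Stage 5 [16T→74T]: ω = 520.6059×16/74 = 112.5634 rpm, dir flips to −; running = −112.5634

-112.5634 rpm (opposite to input, |ω| = 112.5634 rpm)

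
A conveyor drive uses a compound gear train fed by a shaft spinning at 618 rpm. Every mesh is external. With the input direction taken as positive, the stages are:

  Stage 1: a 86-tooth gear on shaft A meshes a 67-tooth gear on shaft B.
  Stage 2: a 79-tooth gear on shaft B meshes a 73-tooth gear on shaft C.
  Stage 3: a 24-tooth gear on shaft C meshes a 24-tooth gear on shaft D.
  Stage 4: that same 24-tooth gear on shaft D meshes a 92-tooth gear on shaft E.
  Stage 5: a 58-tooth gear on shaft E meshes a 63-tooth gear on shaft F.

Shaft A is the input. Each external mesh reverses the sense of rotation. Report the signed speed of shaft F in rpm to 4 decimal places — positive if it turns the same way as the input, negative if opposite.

-206.1708 rpm (opposite to input, |ω| = 206.1708 rpm)

Stage 1 [86T→67T]: ω = 618.0000×86/67 = 793.2537 rpm, dir flips to −; running = −793.2537
Stage 2 [79T→73T]: ω = 793.2537×79/73 = 858.4527 rpm, dir flips to +; running = +858.4527
Stage 3 [24T→24T]: ω = 858.4527×24/24 = 858.4527 rpm, dir flips to −; running = −858.4527
Stage 4 [24T→92T]: ω = 858.4527×24/92 = 223.9442 rpm, dir flips to +; running = +223.9442
Stage 5 [58T→63T]: ω = 223.9442×58/63 = 206.1708 rpm, dir flips to −; running = −206.1708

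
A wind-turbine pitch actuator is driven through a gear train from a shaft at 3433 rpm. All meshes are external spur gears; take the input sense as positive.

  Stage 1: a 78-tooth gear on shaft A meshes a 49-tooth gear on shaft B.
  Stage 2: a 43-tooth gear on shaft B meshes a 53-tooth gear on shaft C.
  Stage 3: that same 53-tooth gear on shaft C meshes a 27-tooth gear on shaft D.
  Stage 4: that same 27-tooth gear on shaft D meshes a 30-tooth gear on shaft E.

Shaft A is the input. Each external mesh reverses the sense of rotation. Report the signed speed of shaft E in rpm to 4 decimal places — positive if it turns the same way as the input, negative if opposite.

Stage 1 [78T→49T]: ω = 3433.0000×78/49 = 5464.7755 rpm, dir flips to −; running = −5464.7755
Stage 2 [43T→53T]: ω = 5464.7755×43/53 = 4433.6858 rpm, dir flips to +; running = +4433.6858
Stage 3 [53T→27T]: ω = 4433.6858×53/27 = 8703.1610 rpm, dir flips to −; running = −8703.1610
Stage 4 [27T→30T]: ω = 8703.1610×27/30 = 7832.8449 rpm, dir flips to +; running = +7832.8449

+7832.8449 rpm (same as input, |ω| = 7832.8449 rpm)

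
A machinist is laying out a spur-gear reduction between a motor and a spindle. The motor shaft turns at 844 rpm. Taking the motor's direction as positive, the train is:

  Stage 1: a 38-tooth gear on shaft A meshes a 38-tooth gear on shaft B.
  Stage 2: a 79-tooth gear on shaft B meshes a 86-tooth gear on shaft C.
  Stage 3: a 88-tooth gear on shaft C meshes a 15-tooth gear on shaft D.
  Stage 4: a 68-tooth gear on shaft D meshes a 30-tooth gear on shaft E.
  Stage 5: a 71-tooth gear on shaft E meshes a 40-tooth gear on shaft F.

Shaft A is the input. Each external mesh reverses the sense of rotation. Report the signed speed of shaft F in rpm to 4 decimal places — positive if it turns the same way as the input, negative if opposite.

-18299.8915 rpm (opposite to input, |ω| = 18299.8915 rpm)

Stage 1 [38T→38T]: ω = 844.0000×38/38 = 844.0000 rpm, dir flips to −; running = −844.0000
Stage 2 [79T→86T]: ω = 844.0000×79/86 = 775.3023 rpm, dir flips to +; running = +775.3023
Stage 3 [88T→15T]: ω = 775.3023×88/15 = 4548.4403 rpm, dir flips to −; running = −4548.4403
Stage 4 [68T→30T]: ω = 4548.4403×68/30 = 10309.7980 rpm, dir flips to +; running = +10309.7980
Stage 5 [71T→40T]: ω = 10309.7980×71/40 = 18299.8915 rpm, dir flips to −; running = −18299.8915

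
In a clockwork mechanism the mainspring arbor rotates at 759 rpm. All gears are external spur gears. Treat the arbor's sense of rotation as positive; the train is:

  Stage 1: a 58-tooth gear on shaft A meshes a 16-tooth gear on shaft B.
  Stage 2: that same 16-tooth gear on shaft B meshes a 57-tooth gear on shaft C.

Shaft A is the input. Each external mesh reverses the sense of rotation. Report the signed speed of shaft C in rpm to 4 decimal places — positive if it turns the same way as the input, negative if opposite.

+772.3158 rpm (same as input, |ω| = 772.3158 rpm)

Stage 1 [58T→16T]: ω = 759.0000×58/16 = 2751.3750 rpm, dir flips to −; running = −2751.3750
Stage 2 [16T→57T]: ω = 2751.3750×16/57 = 772.3158 rpm, dir flips to +; running = +772.3158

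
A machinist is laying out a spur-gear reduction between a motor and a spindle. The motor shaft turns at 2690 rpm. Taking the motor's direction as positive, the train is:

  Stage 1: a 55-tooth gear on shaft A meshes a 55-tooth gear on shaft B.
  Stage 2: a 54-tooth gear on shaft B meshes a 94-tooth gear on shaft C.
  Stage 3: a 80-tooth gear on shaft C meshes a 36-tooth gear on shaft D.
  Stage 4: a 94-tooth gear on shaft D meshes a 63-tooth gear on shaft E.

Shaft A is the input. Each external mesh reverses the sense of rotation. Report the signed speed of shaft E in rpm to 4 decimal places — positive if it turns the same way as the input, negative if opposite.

Stage 1 [55T→55T]: ω = 2690.0000×55/55 = 2690.0000 rpm, dir flips to −; running = −2690.0000
Stage 2 [54T→94T]: ω = 2690.0000×54/94 = 1545.3191 rpm, dir flips to +; running = +1545.3191
Stage 3 [80T→36T]: ω = 1545.3191×80/36 = 3434.0426 rpm, dir flips to −; running = −3434.0426
Stage 4 [94T→63T]: ω = 3434.0426×94/63 = 5123.8095 rpm, dir flips to +; running = +5123.8095

+5123.8095 rpm (same as input, |ω| = 5123.8095 rpm)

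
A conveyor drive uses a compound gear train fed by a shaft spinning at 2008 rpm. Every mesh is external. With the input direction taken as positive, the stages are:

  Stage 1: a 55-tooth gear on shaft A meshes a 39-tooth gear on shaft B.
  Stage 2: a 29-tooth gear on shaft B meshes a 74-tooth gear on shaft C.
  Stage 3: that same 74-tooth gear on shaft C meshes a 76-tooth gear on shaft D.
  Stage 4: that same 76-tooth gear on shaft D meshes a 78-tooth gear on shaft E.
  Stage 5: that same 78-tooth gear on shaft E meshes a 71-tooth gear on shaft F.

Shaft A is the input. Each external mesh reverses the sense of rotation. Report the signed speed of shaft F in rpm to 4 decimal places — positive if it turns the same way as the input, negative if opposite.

Stage 1 [55T→39T]: ω = 2008.0000×55/39 = 2831.7949 rpm, dir flips to −; running = −2831.7949
Stage 2 [29T→74T]: ω = 2831.7949×29/74 = 1109.7574 rpm, dir flips to +; running = +1109.7574
Stage 3 [74T→76T]: ω = 1109.7574×74/76 = 1080.5533 rpm, dir flips to −; running = −1080.5533
Stage 4 [76T→78T]: ω = 1080.5533×76/78 = 1052.8468 rpm, dir flips to +; running = +1052.8468
Stage 5 [78T→71T]: ω = 1052.8468×78/71 = 1156.6486 rpm, dir flips to −; running = −1156.6486

-1156.6486 rpm (opposite to input, |ω| = 1156.6486 rpm)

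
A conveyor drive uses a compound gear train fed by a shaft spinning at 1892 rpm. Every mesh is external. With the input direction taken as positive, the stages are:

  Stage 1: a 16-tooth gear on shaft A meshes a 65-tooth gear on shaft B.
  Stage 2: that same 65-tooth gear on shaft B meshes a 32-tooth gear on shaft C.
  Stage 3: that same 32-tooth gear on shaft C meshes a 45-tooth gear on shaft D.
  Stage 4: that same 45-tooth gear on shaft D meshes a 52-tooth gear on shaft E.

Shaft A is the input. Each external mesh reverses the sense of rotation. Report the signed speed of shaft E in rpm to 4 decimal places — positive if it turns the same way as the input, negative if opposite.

Stage 1 [16T→65T]: ω = 1892.0000×16/65 = 465.7231 rpm, dir flips to −; running = −465.7231
Stage 2 [65T→32T]: ω = 465.7231×65/32 = 946.0000 rpm, dir flips to +; running = +946.0000
Stage 3 [32T→45T]: ω = 946.0000×32/45 = 672.7111 rpm, dir flips to −; running = −672.7111
Stage 4 [45T→52T]: ω = 672.7111×45/52 = 582.1538 rpm, dir flips to +; running = +582.1538

+582.1538 rpm (same as input, |ω| = 582.1538 rpm)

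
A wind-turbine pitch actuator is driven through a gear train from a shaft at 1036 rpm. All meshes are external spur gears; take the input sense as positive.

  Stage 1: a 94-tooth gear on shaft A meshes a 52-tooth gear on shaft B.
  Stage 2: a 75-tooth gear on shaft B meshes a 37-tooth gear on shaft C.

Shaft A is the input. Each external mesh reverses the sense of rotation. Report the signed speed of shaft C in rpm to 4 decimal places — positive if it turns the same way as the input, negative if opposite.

+3796.1538 rpm (same as input, |ω| = 3796.1538 rpm)

Stage 1 [94T→52T]: ω = 1036.0000×94/52 = 1872.7692 rpm, dir flips to −; running = −1872.7692
Stage 2 [75T→37T]: ω = 1872.7692×75/37 = 3796.1538 rpm, dir flips to +; running = +3796.1538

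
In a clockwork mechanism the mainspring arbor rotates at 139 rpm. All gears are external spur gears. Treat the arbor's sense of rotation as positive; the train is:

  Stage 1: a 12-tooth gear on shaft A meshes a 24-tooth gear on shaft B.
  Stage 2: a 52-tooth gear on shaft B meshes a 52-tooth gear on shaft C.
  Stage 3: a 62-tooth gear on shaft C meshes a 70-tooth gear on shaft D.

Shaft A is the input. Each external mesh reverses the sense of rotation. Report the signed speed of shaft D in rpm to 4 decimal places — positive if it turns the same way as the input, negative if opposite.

Stage 1 [12T→24T]: ω = 139.0000×12/24 = 69.5000 rpm, dir flips to −; running = −69.5000
Stage 2 [52T→52T]: ω = 69.5000×52/52 = 69.5000 rpm, dir flips to +; running = +69.5000
Stage 3 [62T→70T]: ω = 69.5000×62/70 = 61.5571 rpm, dir flips to −; running = −61.5571

-61.5571 rpm (opposite to input, |ω| = 61.5571 rpm)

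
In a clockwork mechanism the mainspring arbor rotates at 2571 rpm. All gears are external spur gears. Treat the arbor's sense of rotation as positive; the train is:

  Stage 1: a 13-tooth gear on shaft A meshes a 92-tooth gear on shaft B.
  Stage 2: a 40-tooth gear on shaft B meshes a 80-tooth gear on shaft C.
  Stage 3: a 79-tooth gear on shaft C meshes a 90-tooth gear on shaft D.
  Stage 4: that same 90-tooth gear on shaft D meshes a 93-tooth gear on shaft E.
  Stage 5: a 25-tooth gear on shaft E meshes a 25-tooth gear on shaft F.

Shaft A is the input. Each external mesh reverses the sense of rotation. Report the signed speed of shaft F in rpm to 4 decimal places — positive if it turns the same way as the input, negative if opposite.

-154.3021 rpm (opposite to input, |ω| = 154.3021 rpm)

Stage 1 [13T→92T]: ω = 2571.0000×13/92 = 363.2935 rpm, dir flips to −; running = −363.2935
Stage 2 [40T→80T]: ω = 363.2935×40/80 = 181.6467 rpm, dir flips to +; running = +181.6467
Stage 3 [79T→90T]: ω = 181.6467×79/90 = 159.4455 rpm, dir flips to −; running = −159.4455
Stage 4 [90T→93T]: ω = 159.4455×90/93 = 154.3021 rpm, dir flips to +; running = +154.3021
Stage 5 [25T→25T]: ω = 154.3021×25/25 = 154.3021 rpm, dir flips to −; running = −154.3021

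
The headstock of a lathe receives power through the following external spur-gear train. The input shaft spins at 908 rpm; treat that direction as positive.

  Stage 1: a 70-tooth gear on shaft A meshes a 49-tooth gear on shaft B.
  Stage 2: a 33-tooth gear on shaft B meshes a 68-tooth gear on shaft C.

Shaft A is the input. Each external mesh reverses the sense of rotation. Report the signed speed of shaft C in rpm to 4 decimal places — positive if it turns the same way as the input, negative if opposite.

+629.4958 rpm (same as input, |ω| = 629.4958 rpm)

Stage 1 [70T→49T]: ω = 908.0000×70/49 = 1297.1429 rpm, dir flips to −; running = −1297.1429
Stage 2 [33T→68T]: ω = 1297.1429×33/68 = 629.4958 rpm, dir flips to +; running = +629.4958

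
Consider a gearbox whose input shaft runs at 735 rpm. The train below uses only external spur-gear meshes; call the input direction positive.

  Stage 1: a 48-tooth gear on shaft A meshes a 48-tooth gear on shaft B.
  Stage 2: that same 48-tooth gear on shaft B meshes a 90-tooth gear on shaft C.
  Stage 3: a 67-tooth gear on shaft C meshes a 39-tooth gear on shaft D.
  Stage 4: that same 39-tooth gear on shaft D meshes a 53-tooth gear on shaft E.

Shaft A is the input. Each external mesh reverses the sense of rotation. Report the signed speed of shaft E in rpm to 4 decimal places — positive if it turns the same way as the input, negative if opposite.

Stage 1 [48T→48T]: ω = 735.0000×48/48 = 735.0000 rpm, dir flips to −; running = −735.0000
Stage 2 [48T→90T]: ω = 735.0000×48/90 = 392.0000 rpm, dir flips to +; running = +392.0000
Stage 3 [67T→39T]: ω = 392.0000×67/39 = 673.4359 rpm, dir flips to −; running = −673.4359
Stage 4 [39T→53T]: ω = 673.4359×39/53 = 495.5472 rpm, dir flips to +; running = +495.5472

+495.5472 rpm (same as input, |ω| = 495.5472 rpm)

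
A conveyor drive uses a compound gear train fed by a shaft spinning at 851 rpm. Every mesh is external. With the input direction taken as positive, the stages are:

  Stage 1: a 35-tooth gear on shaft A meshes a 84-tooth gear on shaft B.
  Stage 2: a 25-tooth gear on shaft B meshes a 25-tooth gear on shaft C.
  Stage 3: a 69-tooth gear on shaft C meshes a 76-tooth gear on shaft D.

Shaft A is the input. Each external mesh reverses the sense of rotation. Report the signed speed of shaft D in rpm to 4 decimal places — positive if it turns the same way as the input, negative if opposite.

Stage 1 [35T→84T]: ω = 851.0000×35/84 = 354.5833 rpm, dir flips to −; running = −354.5833
Stage 2 [25T→25T]: ω = 354.5833×25/25 = 354.5833 rpm, dir flips to +; running = +354.5833
Stage 3 [69T→76T]: ω = 354.5833×69/76 = 321.9243 rpm, dir flips to −; running = −321.9243

-321.9243 rpm (opposite to input, |ω| = 321.9243 rpm)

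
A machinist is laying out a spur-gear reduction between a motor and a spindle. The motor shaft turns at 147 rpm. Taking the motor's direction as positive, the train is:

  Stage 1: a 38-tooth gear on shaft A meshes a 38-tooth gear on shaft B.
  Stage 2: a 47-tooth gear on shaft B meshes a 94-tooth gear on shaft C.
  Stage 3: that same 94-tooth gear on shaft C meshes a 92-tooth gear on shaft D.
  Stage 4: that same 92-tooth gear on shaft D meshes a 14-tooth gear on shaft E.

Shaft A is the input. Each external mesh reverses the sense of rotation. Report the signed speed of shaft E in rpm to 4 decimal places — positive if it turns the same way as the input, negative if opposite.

Stage 1 [38T→38T]: ω = 147.0000×38/38 = 147.0000 rpm, dir flips to −; running = −147.0000
Stage 2 [47T→94T]: ω = 147.0000×47/94 = 73.5000 rpm, dir flips to +; running = +73.5000
Stage 3 [94T→92T]: ω = 73.5000×94/92 = 75.0978 rpm, dir flips to −; running = −75.0978
Stage 4 [92T→14T]: ω = 75.0978×92/14 = 493.5000 rpm, dir flips to +; running = +493.5000

+493.5000 rpm (same as input, |ω| = 493.5000 rpm)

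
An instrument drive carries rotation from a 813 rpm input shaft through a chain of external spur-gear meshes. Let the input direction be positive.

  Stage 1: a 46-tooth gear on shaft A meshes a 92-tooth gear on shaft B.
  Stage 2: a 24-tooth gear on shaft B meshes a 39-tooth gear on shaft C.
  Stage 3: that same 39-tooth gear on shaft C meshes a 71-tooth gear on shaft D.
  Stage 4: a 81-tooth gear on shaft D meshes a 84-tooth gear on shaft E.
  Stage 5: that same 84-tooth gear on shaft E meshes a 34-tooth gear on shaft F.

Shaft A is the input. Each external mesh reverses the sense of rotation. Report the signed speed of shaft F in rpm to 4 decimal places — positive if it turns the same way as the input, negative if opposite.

Stage 1 [46T→92T]: ω = 813.0000×46/92 = 406.5000 rpm, dir flips to −; running = −406.5000
Stage 2 [24T→39T]: ω = 406.5000×24/39 = 250.1538 rpm, dir flips to +; running = +250.1538
Stage 3 [39T→71T]: ω = 250.1538×39/71 = 137.4085 rpm, dir flips to −; running = −137.4085
Stage 4 [81T→84T]: ω = 137.4085×81/84 = 132.5010 rpm, dir flips to +; running = +132.5010
Stage 5 [84T→34T]: ω = 132.5010×84/34 = 327.3554 rpm, dir flips to −; running = −327.3554

-327.3554 rpm (opposite to input, |ω| = 327.3554 rpm)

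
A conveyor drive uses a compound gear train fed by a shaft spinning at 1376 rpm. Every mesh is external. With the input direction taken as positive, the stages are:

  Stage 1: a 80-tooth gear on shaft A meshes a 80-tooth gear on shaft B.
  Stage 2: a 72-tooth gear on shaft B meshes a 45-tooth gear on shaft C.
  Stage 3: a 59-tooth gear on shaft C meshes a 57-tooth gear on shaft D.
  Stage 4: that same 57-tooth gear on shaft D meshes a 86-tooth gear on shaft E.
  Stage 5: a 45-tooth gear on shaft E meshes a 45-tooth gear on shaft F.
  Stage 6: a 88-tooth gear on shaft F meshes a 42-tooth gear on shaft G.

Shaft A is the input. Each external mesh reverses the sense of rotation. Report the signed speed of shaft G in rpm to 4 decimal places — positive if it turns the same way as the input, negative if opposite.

Stage 1 [80T→80T]: ω = 1376.0000×80/80 = 1376.0000 rpm, dir flips to −; running = −1376.0000
Stage 2 [72T→45T]: ω = 1376.0000×72/45 = 2201.6000 rpm, dir flips to +; running = +2201.6000
Stage 3 [59T→57T]: ω = 2201.6000×59/57 = 2278.8491 rpm, dir flips to −; running = −2278.8491
Stage 4 [57T→86T]: ω = 2278.8491×57/86 = 1510.4000 rpm, dir flips to +; running = +1510.4000
Stage 5 [45T→45T]: ω = 1510.4000×45/45 = 1510.4000 rpm, dir flips to −; running = −1510.4000
Stage 6 [88T→42T]: ω = 1510.4000×88/42 = 3164.6476 rpm, dir flips to +; running = +3164.6476

+3164.6476 rpm (same as input, |ω| = 3164.6476 rpm)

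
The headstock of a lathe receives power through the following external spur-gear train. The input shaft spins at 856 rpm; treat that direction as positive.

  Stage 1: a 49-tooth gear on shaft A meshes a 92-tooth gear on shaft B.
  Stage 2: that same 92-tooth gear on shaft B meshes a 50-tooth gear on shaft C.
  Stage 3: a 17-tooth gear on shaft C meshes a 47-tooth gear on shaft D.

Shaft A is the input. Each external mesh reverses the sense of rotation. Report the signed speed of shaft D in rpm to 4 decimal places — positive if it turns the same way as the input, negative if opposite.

Stage 1 [49T→92T]: ω = 856.0000×49/92 = 455.9130 rpm, dir flips to −; running = −455.9130
Stage 2 [92T→50T]: ω = 455.9130×92/50 = 838.8800 rpm, dir flips to +; running = +838.8800
Stage 3 [17T→47T]: ω = 838.8800×17/47 = 303.4247 rpm, dir flips to −; running = −303.4247

-303.4247 rpm (opposite to input, |ω| = 303.4247 rpm)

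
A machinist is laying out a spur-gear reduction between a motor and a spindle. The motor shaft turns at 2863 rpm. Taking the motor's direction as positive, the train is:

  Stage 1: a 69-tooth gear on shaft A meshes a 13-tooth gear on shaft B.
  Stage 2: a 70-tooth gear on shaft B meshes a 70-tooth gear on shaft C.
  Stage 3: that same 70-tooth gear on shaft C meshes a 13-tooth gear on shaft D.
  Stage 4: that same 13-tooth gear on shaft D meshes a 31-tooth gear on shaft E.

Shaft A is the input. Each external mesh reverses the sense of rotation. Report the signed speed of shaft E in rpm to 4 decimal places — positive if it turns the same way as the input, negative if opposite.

+34313.3747 rpm (same as input, |ω| = 34313.3747 rpm)

Stage 1 [69T→13T]: ω = 2863.0000×69/13 = 15195.9231 rpm, dir flips to −; running = −15195.9231
Stage 2 [70T→70T]: ω = 15195.9231×70/70 = 15195.9231 rpm, dir flips to +; running = +15195.9231
Stage 3 [70T→13T]: ω = 15195.9231×70/13 = 81824.2012 rpm, dir flips to −; running = −81824.2012
Stage 4 [13T→31T]: ω = 81824.2012×13/31 = 34313.3747 rpm, dir flips to +; running = +34313.3747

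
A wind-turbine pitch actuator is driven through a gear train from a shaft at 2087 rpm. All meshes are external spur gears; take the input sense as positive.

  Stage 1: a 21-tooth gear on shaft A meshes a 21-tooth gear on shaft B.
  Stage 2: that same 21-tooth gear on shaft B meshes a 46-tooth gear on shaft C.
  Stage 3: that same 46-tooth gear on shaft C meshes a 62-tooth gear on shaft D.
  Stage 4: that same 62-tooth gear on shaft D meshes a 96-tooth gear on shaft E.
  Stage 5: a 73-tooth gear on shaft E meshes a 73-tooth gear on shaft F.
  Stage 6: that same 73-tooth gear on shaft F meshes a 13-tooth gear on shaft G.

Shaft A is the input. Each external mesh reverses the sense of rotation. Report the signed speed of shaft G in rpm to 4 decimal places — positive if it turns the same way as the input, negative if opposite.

Stage 1 [21T→21T]: ω = 2087.0000×21/21 = 2087.0000 rpm, dir flips to −; running = −2087.0000
Stage 2 [21T→46T]: ω = 2087.0000×21/46 = 952.7609 rpm, dir flips to +; running = +952.7609
Stage 3 [46T→62T]: ω = 952.7609×46/62 = 706.8871 rpm, dir flips to −; running = −706.8871
Stage 4 [62T→96T]: ω = 706.8871×62/96 = 456.5312 rpm, dir flips to +; running = +456.5312
Stage 5 [73T→73T]: ω = 456.5312×73/73 = 456.5312 rpm, dir flips to −; running = −456.5312
Stage 6 [73T→13T]: ω = 456.5312×73/13 = 2563.5986 rpm, dir flips to +; running = +2563.5986

+2563.5986 rpm (same as input, |ω| = 2563.5986 rpm)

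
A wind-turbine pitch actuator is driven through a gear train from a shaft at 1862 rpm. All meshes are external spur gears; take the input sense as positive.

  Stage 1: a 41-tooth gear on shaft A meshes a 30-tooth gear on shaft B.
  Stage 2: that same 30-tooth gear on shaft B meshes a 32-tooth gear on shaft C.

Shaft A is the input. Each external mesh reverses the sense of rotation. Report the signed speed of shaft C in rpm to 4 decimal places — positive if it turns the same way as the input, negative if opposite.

Stage 1 [41T→30T]: ω = 1862.0000×41/30 = 2544.7333 rpm, dir flips to −; running = −2544.7333
Stage 2 [30T→32T]: ω = 2544.7333×30/32 = 2385.6875 rpm, dir flips to +; running = +2385.6875

+2385.6875 rpm (same as input, |ω| = 2385.6875 rpm)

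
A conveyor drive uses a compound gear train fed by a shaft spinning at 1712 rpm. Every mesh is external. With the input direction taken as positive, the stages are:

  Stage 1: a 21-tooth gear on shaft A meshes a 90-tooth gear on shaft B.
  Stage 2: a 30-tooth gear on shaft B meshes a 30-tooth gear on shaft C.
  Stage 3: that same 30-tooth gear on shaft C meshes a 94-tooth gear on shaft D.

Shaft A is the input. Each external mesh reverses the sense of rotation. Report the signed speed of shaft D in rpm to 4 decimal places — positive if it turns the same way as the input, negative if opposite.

-127.4894 rpm (opposite to input, |ω| = 127.4894 rpm)

Stage 1 [21T→90T]: ω = 1712.0000×21/90 = 399.4667 rpm, dir flips to −; running = −399.4667
Stage 2 [30T→30T]: ω = 399.4667×30/30 = 399.4667 rpm, dir flips to +; running = +399.4667
Stage 3 [30T→94T]: ω = 399.4667×30/94 = 127.4894 rpm, dir flips to −; running = −127.4894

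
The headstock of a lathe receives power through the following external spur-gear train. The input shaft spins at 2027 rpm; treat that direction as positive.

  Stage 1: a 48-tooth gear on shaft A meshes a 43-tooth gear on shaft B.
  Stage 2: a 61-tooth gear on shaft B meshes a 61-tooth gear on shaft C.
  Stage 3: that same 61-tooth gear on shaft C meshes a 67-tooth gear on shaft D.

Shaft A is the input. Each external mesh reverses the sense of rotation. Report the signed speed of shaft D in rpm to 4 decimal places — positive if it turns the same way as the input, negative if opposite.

Stage 1 [48T→43T]: ω = 2027.0000×48/43 = 2262.6977 rpm, dir flips to −; running = −2262.6977
Stage 2 [61T→61T]: ω = 2262.6977×61/61 = 2262.6977 rpm, dir flips to +; running = +2262.6977
Stage 3 [61T→67T]: ω = 2262.6977×61/67 = 2060.0680 rpm, dir flips to −; running = −2060.0680

-2060.0680 rpm (opposite to input, |ω| = 2060.0680 rpm)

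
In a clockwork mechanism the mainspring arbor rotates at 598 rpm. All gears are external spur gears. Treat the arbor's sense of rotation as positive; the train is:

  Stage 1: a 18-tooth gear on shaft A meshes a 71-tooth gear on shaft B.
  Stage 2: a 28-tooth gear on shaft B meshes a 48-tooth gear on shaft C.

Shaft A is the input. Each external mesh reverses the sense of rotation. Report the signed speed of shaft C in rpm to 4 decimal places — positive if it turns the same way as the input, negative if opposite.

Stage 1 [18T→71T]: ω = 598.0000×18/71 = 151.6056 rpm, dir flips to −; running = −151.6056
Stage 2 [28T→48T]: ω = 151.6056×28/48 = 88.4366 rpm, dir flips to +; running = +88.4366

+88.4366 rpm (same as input, |ω| = 88.4366 rpm)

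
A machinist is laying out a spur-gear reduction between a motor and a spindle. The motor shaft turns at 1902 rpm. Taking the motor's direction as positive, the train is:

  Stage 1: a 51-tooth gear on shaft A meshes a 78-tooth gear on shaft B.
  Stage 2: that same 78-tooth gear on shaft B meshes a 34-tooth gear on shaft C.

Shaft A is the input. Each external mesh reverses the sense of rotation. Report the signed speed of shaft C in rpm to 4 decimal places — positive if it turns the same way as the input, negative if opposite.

Stage 1 [51T→78T]: ω = 1902.0000×51/78 = 1243.6154 rpm, dir flips to −; running = −1243.6154
Stage 2 [78T→34T]: ω = 1243.6154×78/34 = 2853.0000 rpm, dir flips to +; running = +2853.0000

+2853.0000 rpm (same as input, |ω| = 2853.0000 rpm)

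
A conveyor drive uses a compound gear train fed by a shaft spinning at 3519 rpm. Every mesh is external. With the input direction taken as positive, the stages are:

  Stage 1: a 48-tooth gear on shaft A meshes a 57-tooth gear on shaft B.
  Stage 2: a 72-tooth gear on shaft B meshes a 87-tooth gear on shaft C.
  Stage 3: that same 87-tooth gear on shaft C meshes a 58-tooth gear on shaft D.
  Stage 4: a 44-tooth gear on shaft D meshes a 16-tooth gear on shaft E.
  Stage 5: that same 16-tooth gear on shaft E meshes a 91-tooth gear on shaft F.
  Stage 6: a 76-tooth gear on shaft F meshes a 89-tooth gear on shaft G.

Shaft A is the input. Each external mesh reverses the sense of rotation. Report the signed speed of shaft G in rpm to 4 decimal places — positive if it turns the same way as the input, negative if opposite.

+1518.8854 rpm (same as input, |ω| = 1518.8854 rpm)

Stage 1 [48T→57T]: ω = 3519.0000×48/57 = 2963.3684 rpm, dir flips to −; running = −2963.3684
Stage 2 [72T→87T]: ω = 2963.3684×72/87 = 2452.4428 rpm, dir flips to +; running = +2452.4428
Stage 3 [87T→58T]: ω = 2452.4428×87/58 = 3678.6642 rpm, dir flips to −; running = −3678.6642
Stage 4 [44T→16T]: ω = 3678.6642×44/16 = 10116.3267 rpm, dir flips to +; running = +10116.3267
Stage 5 [16T→91T]: ω = 10116.3267×16/91 = 1778.6948 rpm, dir flips to −; running = −1778.6948
Stage 6 [76T→89T]: ω = 1778.6948×76/89 = 1518.8854 rpm, dir flips to +; running = +1518.8854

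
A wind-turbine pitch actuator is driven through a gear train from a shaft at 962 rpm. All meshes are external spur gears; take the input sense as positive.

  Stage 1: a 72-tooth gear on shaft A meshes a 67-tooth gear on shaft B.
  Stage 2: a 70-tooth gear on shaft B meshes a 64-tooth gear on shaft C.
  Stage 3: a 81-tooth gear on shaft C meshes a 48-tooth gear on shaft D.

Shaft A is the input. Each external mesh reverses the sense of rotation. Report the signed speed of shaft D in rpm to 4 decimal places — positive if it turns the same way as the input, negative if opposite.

Stage 1 [72T→67T]: ω = 962.0000×72/67 = 1033.7910 rpm, dir flips to −; running = −1033.7910
Stage 2 [70T→64T]: ω = 1033.7910×70/64 = 1130.7090 rpm, dir flips to +; running = +1130.7090
Stage 3 [81T→48T]: ω = 1130.7090×81/48 = 1908.0714 rpm, dir flips to −; running = −1908.0714

-1908.0714 rpm (opposite to input, |ω| = 1908.0714 rpm)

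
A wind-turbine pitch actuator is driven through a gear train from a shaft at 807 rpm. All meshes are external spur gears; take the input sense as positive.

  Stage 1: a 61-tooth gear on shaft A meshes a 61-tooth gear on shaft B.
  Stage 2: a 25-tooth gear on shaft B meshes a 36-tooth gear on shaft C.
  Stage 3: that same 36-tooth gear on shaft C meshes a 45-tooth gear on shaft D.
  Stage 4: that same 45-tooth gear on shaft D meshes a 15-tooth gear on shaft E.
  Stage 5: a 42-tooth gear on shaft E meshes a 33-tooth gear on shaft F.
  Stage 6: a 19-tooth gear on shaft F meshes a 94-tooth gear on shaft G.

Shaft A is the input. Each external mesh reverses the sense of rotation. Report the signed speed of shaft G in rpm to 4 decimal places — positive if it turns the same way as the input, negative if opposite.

+346.0058 rpm (same as input, |ω| = 346.0058 rpm)

Stage 1 [61T→61T]: ω = 807.0000×61/61 = 807.0000 rpm, dir flips to −; running = −807.0000
Stage 2 [25T→36T]: ω = 807.0000×25/36 = 560.4167 rpm, dir flips to +; running = +560.4167
Stage 3 [36T→45T]: ω = 560.4167×36/45 = 448.3333 rpm, dir flips to −; running = −448.3333
Stage 4 [45T→15T]: ω = 448.3333×45/15 = 1345.0000 rpm, dir flips to +; running = +1345.0000
Stage 5 [42T→33T]: ω = 1345.0000×42/33 = 1711.8182 rpm, dir flips to −; running = −1711.8182
Stage 6 [19T→94T]: ω = 1711.8182×19/94 = 346.0058 rpm, dir flips to +; running = +346.0058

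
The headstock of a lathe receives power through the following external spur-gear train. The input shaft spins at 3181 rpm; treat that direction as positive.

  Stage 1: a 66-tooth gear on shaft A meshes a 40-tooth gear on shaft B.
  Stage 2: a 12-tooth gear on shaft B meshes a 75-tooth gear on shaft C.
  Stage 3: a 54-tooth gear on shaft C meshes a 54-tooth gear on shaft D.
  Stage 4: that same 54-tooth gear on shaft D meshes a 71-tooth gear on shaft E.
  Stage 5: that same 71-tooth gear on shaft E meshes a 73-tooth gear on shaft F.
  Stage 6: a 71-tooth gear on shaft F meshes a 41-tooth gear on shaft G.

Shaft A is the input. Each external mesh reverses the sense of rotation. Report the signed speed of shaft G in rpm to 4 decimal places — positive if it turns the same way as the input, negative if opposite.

+1075.7540 rpm (same as input, |ω| = 1075.7540 rpm)

Stage 1 [66T→40T]: ω = 3181.0000×66/40 = 5248.6500 rpm, dir flips to −; running = −5248.6500
Stage 2 [12T→75T]: ω = 5248.6500×12/75 = 839.7840 rpm, dir flips to +; running = +839.7840
Stage 3 [54T→54T]: ω = 839.7840×54/54 = 839.7840 rpm, dir flips to −; running = −839.7840
Stage 4 [54T→71T]: ω = 839.7840×54/71 = 638.7090 rpm, dir flips to +; running = +638.7090
Stage 5 [71T→73T]: ω = 638.7090×71/73 = 621.2101 rpm, dir flips to −; running = −621.2101
Stage 6 [71T→41T]: ω = 621.2101×71/41 = 1075.7540 rpm, dir flips to +; running = +1075.7540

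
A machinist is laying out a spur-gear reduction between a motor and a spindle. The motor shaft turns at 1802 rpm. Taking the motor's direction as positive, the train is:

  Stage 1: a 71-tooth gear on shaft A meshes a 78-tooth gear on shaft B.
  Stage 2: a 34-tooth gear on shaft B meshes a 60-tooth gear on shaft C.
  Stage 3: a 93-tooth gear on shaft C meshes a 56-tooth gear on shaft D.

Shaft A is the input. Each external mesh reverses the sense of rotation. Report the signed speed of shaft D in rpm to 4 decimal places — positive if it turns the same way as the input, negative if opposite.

Stage 1 [71T→78T]: ω = 1802.0000×71/78 = 1640.2821 rpm, dir flips to −; running = −1640.2821
Stage 2 [34T→60T]: ω = 1640.2821×34/60 = 929.4932 rpm, dir flips to +; running = +929.4932
Stage 3 [93T→56T]: ω = 929.4932×93/56 = 1543.6226 rpm, dir flips to −; running = −1543.6226

-1543.6226 rpm (opposite to input, |ω| = 1543.6226 rpm)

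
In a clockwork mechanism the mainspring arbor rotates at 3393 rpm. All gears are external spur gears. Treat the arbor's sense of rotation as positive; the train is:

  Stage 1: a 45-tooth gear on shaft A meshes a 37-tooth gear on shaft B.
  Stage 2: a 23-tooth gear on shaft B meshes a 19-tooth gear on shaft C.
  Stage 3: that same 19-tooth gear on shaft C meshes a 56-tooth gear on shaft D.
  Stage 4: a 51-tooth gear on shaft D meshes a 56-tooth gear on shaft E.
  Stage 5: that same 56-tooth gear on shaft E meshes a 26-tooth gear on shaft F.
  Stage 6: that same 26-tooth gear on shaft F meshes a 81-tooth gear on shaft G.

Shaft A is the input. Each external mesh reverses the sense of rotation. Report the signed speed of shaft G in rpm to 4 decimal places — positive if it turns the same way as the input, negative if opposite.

Stage 1 [45T→37T]: ω = 3393.0000×45/37 = 4126.6216 rpm, dir flips to −; running = −4126.6216
Stage 2 [23T→19T]: ω = 4126.6216×23/19 = 4995.3841 rpm, dir flips to +; running = +4995.3841
Stage 3 [19T→56T]: ω = 4995.3841×19/56 = 1694.8625 rpm, dir flips to −; running = −1694.8625
Stage 4 [51T→56T]: ω = 1694.8625×51/56 = 1543.5354 rpm, dir flips to +; running = +1543.5354
Stage 5 [56T→26T]: ω = 1543.5354×56/26 = 3324.5379 rpm, dir flips to −; running = −3324.5379
Stage 6 [26T→81T]: ω = 3324.5379×26/81 = 1067.1356 rpm, dir flips to +; running = +1067.1356

+1067.1356 rpm (same as input, |ω| = 1067.1356 rpm)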